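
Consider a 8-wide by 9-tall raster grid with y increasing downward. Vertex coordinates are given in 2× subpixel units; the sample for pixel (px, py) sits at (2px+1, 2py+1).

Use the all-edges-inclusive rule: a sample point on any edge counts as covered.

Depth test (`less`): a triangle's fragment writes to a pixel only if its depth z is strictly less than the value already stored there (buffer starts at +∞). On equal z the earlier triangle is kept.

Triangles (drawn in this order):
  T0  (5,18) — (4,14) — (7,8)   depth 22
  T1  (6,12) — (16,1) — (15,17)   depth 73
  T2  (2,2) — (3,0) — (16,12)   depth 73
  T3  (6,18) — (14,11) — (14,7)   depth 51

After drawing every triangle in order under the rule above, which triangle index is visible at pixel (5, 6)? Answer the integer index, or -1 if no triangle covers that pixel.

T0:
  2·area = 18
  edge (5, 18)→(4, 14): d=(-1,-4) inclusive
  edge (4, 14)→(7, 8): d=(3,-6) inclusive
  edge (7, 8)→(5, 18): d=(-2,10) inclusive
    (2,6)@(5, 13): e=[5,3,10] → █
    (3,6)@(7, 13): e=[13,15,-10] → ·
    (2,7)@(5, 15): e=[3,9,6] → █
    (3,7)@(7, 15): e=[11,21,-14] → ·
    (2,8)@(5, 17): e=[1,15,2] → █
    (3,8)@(7, 17): e=[9,27,-18] → ·
  covered (3 px):
    · · · · · · · ·
    · · · · · · · ·
    · · · · · · · ·
    · · · · · · · ·
    · · · · · · · ·
    · · · · · · · ·
    · · █ · · · · ·
    · · █ · · · · ·
    · · █ · · · · ·
T1:
  2·area = 149
  edge (6, 12)→(16, 1): d=(10,-11) inclusive
  edge (16, 1)→(15, 17): d=(-1,16) inclusive
  edge (15, 17)→(6, 12): d=(-9,-5) inclusive
    (7,1)@(15, 3): e=[9,14,126] → █
    (6,2)@(13, 5): e=[7,44,98] → █
    (5,3)@(11, 7): e=[5,74,70] → █
    (4,4)@(9, 9): e=[3,104,42] → █
    (3,5)@(7, 11): e=[1,134,14] → █
    (3,6)@(7, 13): e=[21,132,-4] → ·
    (4,6)@(9, 13): e=[43,100,6] → █
    (4,7)@(9, 15): e=[63,98,-12] → ·
    (5,7)@(11, 15): e=[85,66,-2] → ·
    (6,7)@(13, 15): e=[107,34,8] → █
    (6,8)@(13, 17): e=[127,32,-10] → ·
    (7,8)@(15, 17): e=[149,0,0] → █  [on edge]
  covered (22 px):
    · · · · · · · ·
    · · · · · · · █
    · · · · · · █ █
    · · · · · █ █ █
    · · · · █ █ █ █
    · · · █ █ █ █ █
    · · · · █ █ █ █
    · · · · · · █ █
    · · · · · · · █
T2:
  2·area = 38
  edge (2, 2)→(3, 0): d=(1,-2) inclusive
  edge (3, 0)→(16, 12): d=(13,12) inclusive
  edge (16, 12)→(2, 2): d=(-14,-10) inclusive
    (1,0)@(3, 1): e=[1,13,24] → █
    (2,0)@(5, 1): e=[5,-11,44] → ·
    (1,1)@(3, 3): e=[3,39,-4] → ·
    (2,1)@(5, 3): e=[7,15,16] → █
    (3,1)@(7, 3): e=[11,-9,36] → ·
    (2,2)@(5, 5): e=[9,41,-12] → ·
    (3,2)@(7, 5): e=[13,17,8] → █
    (4,2)@(9, 5): e=[17,-7,28] → ·
    (3,3)@(7, 7): e=[15,43,-20] → ·
    (4,3)@(9, 7): e=[19,19,0] → █  [on edge]
    (5,3)@(11, 7): e=[23,-5,20] → ·
    (4,4)@(9, 9): e=[21,45,-28] → ·
  covered (4 px):
    · █ · · · · · ·
    · · █ · · · · ·
    · · · █ · · · ·
    · · · · █ · · ·
    · · · · · · · ·
    · · · · · · · ·
    · · · · · · · ·
    · · · · · · · ·
    · · · · · · · ·
T3:
  2·area = 32  (B↔C swapped to make it positive)
  edge (6, 18)→(14, 7): d=(8,-11) inclusive
  edge (14, 7)→(14, 11): d=(0,4) inclusive
  edge (14, 11)→(6, 18): d=(-8,7) inclusive
    (6,4)@(13, 9): e=[5,4,23] → █
    (7,4)@(15, 9): e=[27,-4,9] → ·
    (6,5)@(13, 11): e=[21,4,7] → █
    (7,5)@(15, 11): e=[43,-4,-7] → ·
    (5,6)@(11, 13): e=[15,12,5] → █
    (6,6)@(13, 13): e=[37,4,-9] → ·
    (4,7)@(9, 15): e=[9,20,3] → █
    (5,7)@(11, 15): e=[31,12,-11] → ·
    (3,8)@(7, 17): e=[3,28,1] → █
    (4,8)@(9, 17): e=[25,20,-13] → ·
  covered (5 px):
    · · · · · · · ·
    · · · · · · · ·
    · · · · · · · ·
    · · · · · · · ·
    · · · · · · █ ·
    · · · · · · █ ·
    · · · · · █ · ·
    · · · · █ · · ·
    · · · █ · · · ·

Z-buffer (winner per pixel, '.' = empty):
  . 2 . . . . . .
  . . 2 . . . . 1
  . . . 2 . . 1 1
  . . . . 2 1 1 1
  . . . . 1 1 3 1
  . . . 1 1 1 3 1
  . . 0 . 1 3 1 1
  . . 0 . 3 . 1 1
  . . 0 3 . . . 1

Final: 3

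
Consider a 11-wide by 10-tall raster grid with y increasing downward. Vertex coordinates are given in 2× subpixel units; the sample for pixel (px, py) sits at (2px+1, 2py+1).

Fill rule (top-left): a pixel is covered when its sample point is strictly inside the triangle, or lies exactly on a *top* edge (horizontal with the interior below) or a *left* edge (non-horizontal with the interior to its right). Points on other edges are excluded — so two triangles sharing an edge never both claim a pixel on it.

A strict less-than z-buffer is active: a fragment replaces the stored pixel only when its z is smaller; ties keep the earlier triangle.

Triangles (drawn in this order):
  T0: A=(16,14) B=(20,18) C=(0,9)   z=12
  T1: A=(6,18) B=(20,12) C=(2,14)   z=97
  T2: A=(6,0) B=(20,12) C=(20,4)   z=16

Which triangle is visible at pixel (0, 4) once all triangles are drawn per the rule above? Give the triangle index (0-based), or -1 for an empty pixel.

T0:
  2·area = 44
  edge (16, 14)→(20, 18): d=(4,4) right/bottom  bias=-1
  edge (20, 18)→(0, 9): d=(-20,-9) top-left  bias=+0
  edge (0, 9)→(16, 14): d=(16,5) right/bottom  bias=-1
    (1,0)@(3, 1): e=[0,187,-143] → ·  [on edge]
    (2,1)@(5, 3): e=[0,165,-121] → ·  [on edge]
    (3,2)@(7, 5): e=[0,143,-99] → ·  [on edge]
    (4,3)@(9, 7): e=[0,121,-77] → ·  [on edge]
    (5,4)@(11, 9): e=[0,99,-55] → ·  [on edge]
    (2,5)@(5, 11): e=[32,5,7] → #
    (3,5)@(7, 11): e=[24,23,-3] → ·
    (6,5)@(13, 11): e=[0,77,-33] → ·  [on edge]
    (2,6)@(5, 13): e=[40,-35,39] → ·
    (4,6)@(9, 13): e=[24,1,19] → #
    (5,6)@(11, 13): e=[16,19,9] → #
    (6,6)@(13, 13): e=[8,37,-1] → ·
    (7,6)@(15, 13): e=[0,55,-11] → ·  [on edge]
    (8,7)@(17, 15): e=[0,33,11] → ·  [on edge]
    (9,8)@(19, 17): e=[0,11,33] → ·  [on edge]
    (10,9)@(21, 19): e=[0,-11,55] → ·  [on edge]
  covered (4 px):
    · · · · · · · · · · ·
    · · · · · · · · · · ·
    · · · · · · · · · · ·
    · · · · · · · · · · ·
    · · · · · · · · · · ·
    · · # · · · · · · · ·
    · · · · # # · · · · ·
    · · · · · · · # · · ·
    · · · · · · · · · · ·
    · · · · · · · · · · ·
T1:
  2·area = 80  (B↔C swapped to make it positive)
  edge (6, 18)→(2, 14): d=(-4,-4) top-left  bias=+0
  edge (2, 14)→(20, 12): d=(18,-2) top-left  bias=+0
  edge (20, 12)→(6, 18): d=(-14,6) right/bottom  bias=-1
    (0,6)@(1, 13): e=[0,-20,100] → ·  [on edge]
    (5,6)@(11, 13): e=[40,0,40] → #  [on edge]
    (6,6)@(13, 13): e=[48,4,28] → #
    (7,6)@(15, 13): e=[56,8,16] → #
    (8,6)@(17, 13): e=[64,12,4] → #
    (9,6)@(19, 13): e=[72,16,-8] → ·
    (1,7)@(3, 15): e=[0,20,60] → #  [on edge]
    (2,7)@(5, 15): e=[8,24,48] → #
    (3,7)@(7, 15): e=[16,28,36] → #
    (4,7)@(9, 15): e=[24,32,24] → #
    (6,7)@(13, 15): e=[40,40,0] → ·  [on edge]
    (7,7)@(15, 15): e=[48,44,-12] → ·
    (2,8)@(5, 17): e=[0,60,20] → #  [on edge]
    (3,9)@(7, 19): e=[0,100,-20] → ·  [on edge]
  covered (11 px):
    · · · · · · · · · · ·
    · · · · · · · · · · ·
    · · · · · · · · · · ·
    · · · · · · · · · · ·
    · · · · · · · · · · ·
    · · · · · · · · · · ·
    · · · · · # # # # · ·
    · # # # # # · · · · ·
    · · # # · · · · · · ·
    · · · · · · · · · · ·
T2:
  2·area = 112  (B↔C swapped to make it positive)
  edge (6, 0)→(20, 4): d=(14,4) right/bottom  bias=-1
  edge (20, 4)→(20, 12): d=(0,8) right/bottom  bias=-1
  edge (20, 12)→(6, 0): d=(-14,-12) top-left  bias=+0
    (4,0)@(9, 1): e=[2,88,22] → #
    (5,0)@(11, 1): e=[-6,72,46] → ·
    (4,1)@(9, 3): e=[30,88,-6] → ·
    (5,1)@(11, 3): e=[22,72,18] → #
    (6,1)@(13, 3): e=[14,56,42] → #
    (7,1)@(15, 3): e=[6,40,66] → #
    (8,1)@(17, 3): e=[-2,24,90] → ·
    (5,2)@(11, 5): e=[50,72,-10] → ·
    (6,2)@(13, 5): e=[42,56,14] → #
    (8,2)@(17, 5): e=[26,24,62] → #
    (9,2)@(19, 5): e=[18,8,86] → #
    (10,2)@(21, 5): e=[10,-8,110] → ·
  covered (14 px):
    · · · · # · · · · · ·
    · · · · · # # # · · ·
    · · · · · · # # # # ·
    · · · · · · · # # # ·
    · · · · · · · · # # ·
    · · · · · · · · · # ·
    · · · · · · · · · · ·
    · · · · · · · · · · ·
    · · · · · · · · · · ·
    · · · · · · · · · · ·

Z-buffer (winner per pixel, '.' = empty):
  . . . . 2 . . . . . .
  . . . . . 2 2 2 . . .
  . . . . . . 2 2 2 2 .
  . . . . . . . 2 2 2 .
  . . . . . . . . 2 2 .
  . . 0 . . . . . . 2 .
  . . . . 0 0 1 1 1 . .
  . 1 1 1 1 1 . 0 . . .
  . . 1 1 . . . . . . .
  . . . . . . . . . . .

Result: -1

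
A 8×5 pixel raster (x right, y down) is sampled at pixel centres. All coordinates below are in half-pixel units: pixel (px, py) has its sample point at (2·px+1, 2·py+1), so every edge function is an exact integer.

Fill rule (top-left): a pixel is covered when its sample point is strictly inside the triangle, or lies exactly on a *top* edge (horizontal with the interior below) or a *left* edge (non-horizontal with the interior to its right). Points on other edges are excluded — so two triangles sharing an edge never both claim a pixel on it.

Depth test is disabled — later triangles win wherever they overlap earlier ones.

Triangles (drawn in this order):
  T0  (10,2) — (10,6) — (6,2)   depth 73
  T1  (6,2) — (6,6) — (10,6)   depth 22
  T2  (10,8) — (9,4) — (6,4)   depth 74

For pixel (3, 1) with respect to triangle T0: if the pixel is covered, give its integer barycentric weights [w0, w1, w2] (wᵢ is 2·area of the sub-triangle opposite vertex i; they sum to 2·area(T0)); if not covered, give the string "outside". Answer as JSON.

T0:
  2·area = 16
  edge (10, 2)→(10, 6): d=(0,4) right/bottom  bias=-1
  edge (10, 6)→(6, 2): d=(-4,-4) top-left  bias=+0
  edge (6, 2)→(10, 2): d=(4,0) top-left  bias=+0
    (2,0)@(5, 1): e=[20,0,-4] → .  [on edge]
    (3,1)@(7, 3): e=[12,0,4] → X  [on edge]
    (4,1)@(9, 3): e=[4,8,4] → X
    (5,1)@(11, 3): e=[-4,16,4] → .
    (3,2)@(7, 5): e=[12,-8,12] → .
    (4,2)@(9, 5): e=[4,0,12] → X  [on edge]
    (5,2)@(11, 5): e=[-4,8,12] → .
    (4,3)@(9, 7): e=[4,-8,20] → .
    (5,3)@(11, 7): e=[-4,0,20] → .  [on edge]
    (6,4)@(13, 9): e=[-12,0,28] → .  [on edge]
  covered (3 px):
    . . . . . . . .
    . . . X X . . .
    . . . . X . . .
    . . . . . . . .
    . . . . . . . .
T1:
  2·area = 16  (B↔C swapped to make it positive)
  edge (6, 2)→(10, 6): d=(4,4) right/bottom  bias=-1
  edge (10, 6)→(6, 6): d=(-4,0) right/bottom  bias=-1
  edge (6, 6)→(6, 2): d=(0,-4) top-left  bias=+0
    (2,0)@(5, 1): e=[0,20,-4] → .  [on edge]
    (3,1)@(7, 3): e=[0,12,4] → .  [on edge]
    (3,2)@(7, 5): e=[8,4,4] → X
    (4,2)@(9, 5): e=[0,4,12] → .  [on edge]
    (3,3)@(7, 7): e=[16,-4,4] → .
    (5,3)@(11, 7): e=[0,-4,20] → .  [on edge]
    (6,4)@(13, 9): e=[0,-12,28] → .  [on edge]
  covered (1 px):
    . . . . . . . .
    . . . . . . . .
    . . . X . . . .
    . . . . . . . .
    . . . . . . . .
T2:
  2·area = 12  (B↔C swapped to make it positive)
  edge (10, 8)→(6, 4): d=(-4,-4) top-left  bias=+0
  edge (6, 4)→(9, 4): d=(3,0) top-left  bias=+0
  edge (9, 4)→(10, 8): d=(1,4) right/bottom  bias=-1
    (1,0)@(3, 1): e=[0,-9,21] → .  [on edge]
    (2,1)@(5, 3): e=[0,-3,15] → .  [on edge]
    (3,2)@(7, 5): e=[0,3,9] → X  [on edge]
    (4,2)@(9, 5): e=[8,3,1] → X
    (5,2)@(11, 5): e=[16,3,-7] → .
    (3,3)@(7, 7): e=[-8,9,11] → .
    (4,3)@(9, 7): e=[0,9,3] → X  [on edge]
    (5,3)@(11, 7): e=[8,9,-5] → .
    (4,4)@(9, 9): e=[-8,15,5] → .
    (5,4)@(11, 9): e=[0,15,-3] → .  [on edge]
  covered (3 px):
    . . . . . . . .
    . . . . . . . .
    . . . X X . . .
    . . . . X . . .
    . . . . . . . .

Result: [0,4,12]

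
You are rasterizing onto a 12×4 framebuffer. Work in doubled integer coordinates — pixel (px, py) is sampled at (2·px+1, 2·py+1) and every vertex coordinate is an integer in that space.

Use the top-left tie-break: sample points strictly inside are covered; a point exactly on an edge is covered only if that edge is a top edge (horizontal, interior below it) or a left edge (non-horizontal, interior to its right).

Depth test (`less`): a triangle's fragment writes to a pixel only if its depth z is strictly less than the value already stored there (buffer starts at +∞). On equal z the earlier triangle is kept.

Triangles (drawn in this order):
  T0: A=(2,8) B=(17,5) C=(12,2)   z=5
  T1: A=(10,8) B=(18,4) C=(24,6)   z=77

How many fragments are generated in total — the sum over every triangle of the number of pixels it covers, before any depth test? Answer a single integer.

T0:
  2·area = 60  (B↔C swapped to make it positive)
  edge (2, 8)→(12, 2): d=(10,-6) top-left  bias=+0
  edge (12, 2)→(17, 5): d=(5,3) right/bottom  bias=-1
  edge (17, 5)→(2, 8): d=(-15,3) right/bottom  bias=-1
    (5,1)@(11, 3): e=[4,8,48] → █
    (6,1)@(13, 3): e=[16,2,42] → █
    (7,1)@(15, 3): e=[28,-4,36] → ·
    (3,2)@(7, 5): e=[0,30,30] → █  [on edge]
    (4,2)@(9, 5): e=[12,24,24] → █
    (7,2)@(15, 5): e=[48,6,6] → █
    (8,2)@(17, 5): e=[60,0,0] → ·  [on edge]
    (2,3)@(5, 7): e=[8,46,6] → █
    (3,3)@(7, 7): e=[20,40,0] → ·  [on edge]
    (4,3)@(9, 7): e=[32,34,-6] → ·
    (5,3)@(11, 7): e=[44,28,-12] → ·
    (6,3)@(13, 7): e=[56,22,-18] → ·
  covered (8 px):
    · · · · · · · · · · · ·
    · · · · · █ █ · · · · ·
    · · · █ █ █ █ █ · · · ·
    · · █ · · · · · · · · ·
T1:
  2·area = 40
  edge (10, 8)→(18, 4): d=(8,-4) top-left  bias=+0
  edge (18, 4)→(24, 6): d=(6,2) right/bottom  bias=-1
  edge (24, 6)→(10, 8): d=(-14,2) right/bottom  bias=-1
    (4,0)@(9, 1): e=[-60,0,100] → ·  [on edge]
    (7,1)@(15, 3): e=[-20,0,60] → ·  [on edge]
    (8,2)@(17, 5): e=[4,8,28] → █
    (9,2)@(19, 5): e=[12,4,24] → █
    (10,2)@(21, 5): e=[20,0,20] → ·  [on edge]
    (6,3)@(13, 7): e=[4,28,8] → █
    (7,3)@(15, 7): e=[12,24,4] → █
    (8,3)@(17, 7): e=[20,20,0] → ·  [on edge]
    (9,3)@(19, 7): e=[28,16,-4] → ·
  covered (4 px):
    · · · · · · · · · · · ·
    · · · · · · · · · · · ·
    · · · · · · · · █ █ · ·
    · · · · · · █ █ · · · ·

Result: 12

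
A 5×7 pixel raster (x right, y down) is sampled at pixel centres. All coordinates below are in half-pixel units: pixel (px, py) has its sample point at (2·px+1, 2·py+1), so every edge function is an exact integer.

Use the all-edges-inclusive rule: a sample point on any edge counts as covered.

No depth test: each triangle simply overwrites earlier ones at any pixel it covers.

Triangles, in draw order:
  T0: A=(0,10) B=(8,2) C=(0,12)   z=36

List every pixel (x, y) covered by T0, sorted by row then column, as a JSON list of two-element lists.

T0:
  2·area = 16
  edge (0, 10)→(8, 2): d=(8,-8) inclusive
  edge (8, 2)→(0, 12): d=(-8,10) inclusive
  edge (0, 12)→(0, 10): d=(0,-2) inclusive
    (4,0)@(9, 1): e=[0,-2,18] → ·  [on edge]
    (3,1)@(7, 3): e=[0,2,14] → █  [on edge]
    (4,1)@(9, 3): e=[16,-18,18] → ·
    (2,2)@(5, 5): e=[0,6,10] → █  [on edge]
    (3,2)@(7, 5): e=[16,-14,14] → ·
    (1,3)@(3, 7): e=[0,10,6] → █  [on edge]
    (2,3)@(5, 7): e=[16,-10,10] → ·
    (0,4)@(1, 9): e=[0,14,2] → █  [on edge]
    (1,4)@(3, 9): e=[16,-6,6] → ·
    (0,5)@(1, 11): e=[16,-2,2] → ·
  covered (4 px):
    · · · · ·
    · · · █ ·
    · · █ · ·
    · █ · · ·
    █ · · · ·
    · · · · ·
    · · · · ·

Result: [[3,1],[2,2],[1,3],[0,4]]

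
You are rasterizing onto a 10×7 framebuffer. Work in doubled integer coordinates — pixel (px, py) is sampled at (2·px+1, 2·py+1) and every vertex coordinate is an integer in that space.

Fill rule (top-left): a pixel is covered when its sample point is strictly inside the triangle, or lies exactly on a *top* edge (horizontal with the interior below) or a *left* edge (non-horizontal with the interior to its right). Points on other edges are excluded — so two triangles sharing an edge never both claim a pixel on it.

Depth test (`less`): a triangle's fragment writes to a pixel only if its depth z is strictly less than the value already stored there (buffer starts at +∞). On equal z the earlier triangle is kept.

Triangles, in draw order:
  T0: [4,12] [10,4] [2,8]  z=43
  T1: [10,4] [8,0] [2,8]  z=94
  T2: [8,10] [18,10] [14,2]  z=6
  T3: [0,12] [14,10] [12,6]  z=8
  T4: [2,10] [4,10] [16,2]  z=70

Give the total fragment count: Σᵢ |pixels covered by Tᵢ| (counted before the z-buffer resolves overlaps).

T0:
  2·area = 40  (B↔C swapped to make it positive)
  edge (4, 12)→(2, 8): d=(-2,-4) top-left  bias=+0
  edge (2, 8)→(10, 4): d=(8,-4) top-left  bias=+0
  edge (10, 4)→(4, 12): d=(-6,8) right/bottom  bias=-1
    (4,2)@(9, 5): e=[34,4,2] → █
    (5,2)@(11, 5): e=[42,12,-14] → ·
    (2,3)@(5, 7): e=[14,4,22] → █
    (3,3)@(7, 7): e=[22,12,6] → █
    (4,3)@(9, 7): e=[30,20,-10] → ·
    (1,4)@(3, 9): e=[2,12,26] → █
    (3,4)@(7, 9): e=[18,28,-6] → ·
    (1,5)@(3, 11): e=[-2,28,14] → ·
    (2,5)@(5, 11): e=[6,36,-2] → ·
  covered (5 px):
    · · · · · · · · · ·
    · · · · · · · · · ·
    · · · · █ · · · · ·
    · · █ █ · · · · · ·
    · █ █ · · · · · · ·
    · · · · · · · · · ·
    · · · · · · · · · ·
T1:
  2·area = 40  (B↔C swapped to make it positive)
  edge (10, 4)→(2, 8): d=(-8,4) right/bottom  bias=-1
  edge (2, 8)→(8, 0): d=(6,-8) top-left  bias=+0
  edge (8, 0)→(10, 4): d=(2,4) right/bottom  bias=-1
    (3,1)@(7, 3): e=[20,10,10] → █
    (4,1)@(9, 3): e=[12,26,2] → █
    (5,1)@(11, 3): e=[4,42,-6] → ·
    (2,2)@(5, 5): e=[12,6,22] → █
    (4,2)@(9, 5): e=[-4,38,6] → ·
    (1,3)@(3, 7): e=[4,2,34] → █
    (2,3)@(5, 7): e=[-4,18,26] → ·
    (3,3)@(7, 7): e=[-12,34,18] → ·
    (1,4)@(3, 9): e=[-12,14,38] → ·
  covered (5 px):
    · · · · · · · · · ·
    · · · █ █ · · · · ·
    · · █ █ · · · · · ·
    · █ · · · · · · · ·
    · · · · · · · · · ·
    · · · · · · · · · ·
    · · · · · · · · · ·
T2:
  2·area = 80  (B↔C swapped to make it positive)
  edge (8, 10)→(14, 2): d=(6,-8) top-left  bias=+0
  edge (14, 2)→(18, 10): d=(4,8) right/bottom  bias=-1
  edge (18, 10)→(8, 10): d=(-10,0) right/bottom  bias=-1
    (6,2)@(13, 5): e=[10,20,50] → █
    (7,2)@(15, 5): e=[26,4,50] → █
    (8,2)@(17, 5): e=[42,-12,50] → ·
    (5,3)@(11, 7): e=[6,44,30] → █
    (8,3)@(17, 7): e=[54,-4,30] → ·
    (4,4)@(9, 9): e=[2,68,10] → █
    (8,4)@(17, 9): e=[66,4,10] → █
    (9,4)@(19, 9): e=[82,-12,10] → ·
    (4,5)@(9, 11): e=[14,76,-10] → ·
    (5,5)@(11, 11): e=[30,60,-10] → ·
    (6,5)@(13, 11): e=[46,44,-10] → ·
    (7,5)@(15, 11): e=[62,28,-10] → ·
  covered (10 px):
    · · · · · · · · · ·
    · · · · · · · · · ·
    · · · · · · █ █ · ·
    · · · · · █ █ █ · ·
    · · · · █ █ █ █ █ ·
    · · · · · · · · · ·
    · · · · · · · · · ·
T3:
  2·area = 60  (B↔C swapped to make it positive)
  edge (0, 12)→(12, 6): d=(12,-6) top-left  bias=+0
  edge (12, 6)→(14, 10): d=(2,4) right/bottom  bias=-1
  edge (14, 10)→(0, 12): d=(-14,2) right/bottom  bias=-1
    (5,3)@(11, 7): e=[6,6,48] → █
    (6,3)@(13, 7): e=[18,-2,44] → ·
    (3,4)@(7, 9): e=[6,26,28] → █
    (4,4)@(9, 9): e=[18,18,24] → █
    (6,4)@(13, 9): e=[42,2,16] → █
    (7,4)@(15, 9): e=[54,-6,12] → ·
    (1,5)@(3, 11): e=[6,46,8] → █
    (2,5)@(5, 11): e=[18,38,4] → █
    (3,5)@(7, 11): e=[30,30,0] → ·  [on edge]
    (4,5)@(9, 11): e=[42,22,-4] → ·
    (5,5)@(11, 11): e=[54,14,-8] → ·
    (6,5)@(13, 11): e=[66,6,-12] → ·
  covered (7 px):
    · · · · · · · · · ·
    · · · · · · · · · ·
    · · · · · · · · · ·
    · · · · · █ · · · ·
    · · · █ █ █ █ · · ·
    · █ █ · · · · · · ·
    · · · · · · · · · ·
T4:
  2·area = 16  (B↔C swapped to make it positive)
  edge (2, 10)→(16, 2): d=(14,-8) top-left  bias=+0
  edge (16, 2)→(4, 10): d=(-12,8) right/bottom  bias=-1
  edge (4, 10)→(2, 10): d=(-2,0) right/bottom  bias=-1
    (5,2)@(11, 5): e=[2,4,10] → █
    (6,2)@(13, 5): e=[18,-12,10] → ·
    (5,3)@(11, 7): e=[30,-20,6] → ·
    (2,4)@(5, 9): e=[10,4,2] → █
    (3,4)@(7, 9): e=[26,-12,2] → ·
    (2,5)@(5, 11): e=[38,-20,-2] → ·
  covered (2 px):
    · · · · · · · · · ·
    · · · · · · · · · ·
    · · · · · █ · · · ·
    · · · · · · · · · ·
    · · █ · · · · · · ·
    · · · · · · · · · ·
    · · · · · · · · · ·

Final: 29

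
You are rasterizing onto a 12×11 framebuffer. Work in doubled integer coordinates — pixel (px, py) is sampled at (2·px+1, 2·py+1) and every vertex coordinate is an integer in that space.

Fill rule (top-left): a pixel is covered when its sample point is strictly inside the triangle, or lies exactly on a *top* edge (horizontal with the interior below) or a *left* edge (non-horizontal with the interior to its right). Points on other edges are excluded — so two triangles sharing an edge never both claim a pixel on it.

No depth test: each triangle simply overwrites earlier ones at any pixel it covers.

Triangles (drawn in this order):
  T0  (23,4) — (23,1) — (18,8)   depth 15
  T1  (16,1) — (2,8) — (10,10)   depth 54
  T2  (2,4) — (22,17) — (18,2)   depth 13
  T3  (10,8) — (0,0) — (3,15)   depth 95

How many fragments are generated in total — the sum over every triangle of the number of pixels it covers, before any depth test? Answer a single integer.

T0:
  2·area = 15  (B↔C swapped to make it positive)
  edge (23, 4)→(18, 8): d=(-5,4) right/bottom  bias=-1
  edge (18, 8)→(23, 1): d=(5,-7) top-left  bias=+0
  edge (23, 1)→(23, 4): d=(0,3) right/bottom  bias=-1
    (11,0)@(23, 1): e=[15,0,0] → ·  [on edge]
    (11,1)@(23, 3): e=[5,10,0] → ·  [on edge]
    (10,2)@(21, 5): e=[3,6,6] → █
    (11,2)@(23, 5): e=[-5,20,0] → ·  [on edge]
    (9,3)@(19, 7): e=[1,2,12] → █
    (10,3)@(21, 7): e=[-7,16,6] → ·
    (11,3)@(23, 7): e=[-15,30,0] → ·  [on edge]
    (9,4)@(19, 9): e=[-9,12,12] → ·
    (11,4)@(23, 9): e=[-25,40,0] → ·  [on edge]
    (11,5)@(23, 11): e=[-35,50,0] → ·  [on edge]
    (11,6)@(23, 13): e=[-45,60,0] → ·  [on edge]
    (6,7)@(13, 15): e=[-15,0,30] → ·  [on edge]
    (11,7)@(23, 15): e=[-55,70,0] → ·  [on edge]
    (11,8)@(23, 17): e=[-65,80,0] → ·  [on edge]
    (11,9)@(23, 19): e=[-75,90,0] → ·  [on edge]
    (11,10)@(23, 21): e=[-85,100,0] → ·  [on edge]
  covered (2 px):
    · · · · · · · · · · · ·
    · · · · · · · · · · · ·
    · · · · · · · · · · █ ·
    · · · · · · · · · █ · ·
    · · · · · · · · · · · ·
    · · · · · · · · · · · ·
    · · · · · · · · · · · ·
    · · · · · · · · · · · ·
    · · · · · · · · · · · ·
    · · · · · · · · · · · ·
    · · · · · · · · · · · ·
T1:
  2·area = 84  (B↔C swapped to make it positive)
  edge (16, 1)→(10, 10): d=(-6,9) right/bottom  bias=-1
  edge (10, 10)→(2, 8): d=(-8,-2) top-left  bias=+0
  edge (2, 8)→(16, 1): d=(14,-7) top-left  bias=+0
    (6,1)@(13, 3): e=[15,62,7] → █
    (7,1)@(15, 3): e=[-3,66,21] → ·
    (4,2)@(9, 5): e=[39,38,7] → █
    (5,2)@(11, 5): e=[21,42,21] → █
    (7,2)@(15, 5): e=[-15,50,49] → ·
    (2,3)@(5, 7): e=[63,14,7] → █
    (3,3)@(7, 7): e=[45,18,21] → █
    (6,3)@(13, 7): e=[-9,30,63] → ·
    (2,4)@(5, 9): e=[51,-2,35] → ·
    (3,4)@(7, 9): e=[33,2,49] → █
    (5,4)@(11, 9): e=[-3,10,77] → ·
    (3,5)@(7, 11): e=[21,-14,77] → ·
  covered (10 px):
    · · · · · · · · · · · ·
    · · · · · · █ · · · · ·
    · · · · █ █ █ · · · · ·
    · · █ █ █ █ · · · · · ·
    · · · █ █ · · · · · · ·
    · · · · · · · · · · · ·
    · · · · · · · · · · · ·
    · · · · · · · · · · · ·
    · · · · · · · · · · · ·
    · · · · · · · · · · · ·
    · · · · · · · · · · · ·
T2:
  2·area = 248  (B↔C swapped to make it positive)
  edge (2, 4)→(18, 2): d=(16,-2) top-left  bias=+0
  edge (18, 2)→(22, 17): d=(4,15) right/bottom  bias=-1
  edge (22, 17)→(2, 4): d=(-20,-13) top-left  bias=+0
    (5,1)@(11, 3): e=[2,109,137] → █
    (6,1)@(13, 3): e=[6,79,163] → █
    (7,1)@(15, 3): e=[10,49,189] → █
    (8,1)@(17, 3): e=[14,19,215] → █
    (9,1)@(19, 3): e=[18,-11,241] → ·
    (2,2)@(5, 5): e=[22,207,19] → █
    (3,2)@(7, 5): e=[26,177,45] → █
    (4,2)@(9, 5): e=[30,147,71] → █
    (9,2)@(19, 5): e=[50,-3,201] → ·
    (2,3)@(5, 7): e=[54,215,-21] → ·
    (3,3)@(7, 7): e=[58,185,5] → █
    (9,3)@(19, 7): e=[82,5,161] → █
  covered (31 px):
    · · · · · · · · · · · ·
    · · · · · █ █ █ █ · · ·
    · · █ █ █ █ █ █ █ · · ·
    · · · █ █ █ █ █ █ █ · ·
    · · · · · █ █ █ █ █ · ·
    · · · · · · █ █ █ █ · ·
    · · · · · · · · █ █ · ·
    · · · · · · · · · █ █ ·
    · · · · · · · · · · · ·
    · · · · · · · · · · · ·
    · · · · · · · · · · · ·
T3:
  2·area = 126  (B↔C swapped to make it positive)
  edge (10, 8)→(3, 15): d=(-7,7) right/bottom  bias=-1
  edge (3, 15)→(0, 0): d=(-3,-15) top-left  bias=+0
  edge (0, 0)→(10, 8): d=(10,8) right/bottom  bias=-1
    (0,0)@(1, 1): e=[112,12,2] → █
    (1,0)@(3, 1): e=[98,42,-14] → ·
    (8,0)@(17, 1): e=[0,252,-126] → ·  [on edge]
    (0,1)@(1, 3): e=[98,6,22] → █
    (1,1)@(3, 3): e=[84,36,6] → █
    (2,1)@(5, 3): e=[70,66,-10] → ·
    (7,1)@(15, 3): e=[0,216,-90] → ·  [on edge]
    (0,2)@(1, 5): e=[84,0,42] → █  [on edge]
    (2,2)@(5, 5): e=[56,60,10] → █
    (3,2)@(7, 5): e=[42,90,-6] → ·
    (6,2)@(13, 5): e=[0,180,-54] → ·  [on edge]
    (0,3)@(1, 7): e=[70,-6,62] → ·
    (5,3)@(11, 7): e=[0,144,-18] → ·  [on edge]
    (4,4)@(9, 9): e=[0,108,18] → ·  [on edge]
    (3,5)@(7, 11): e=[0,72,54] → ·  [on edge]
    (2,6)@(5, 13): e=[0,36,90] → ·  [on edge]
    (1,7)@(3, 15): e=[0,0,126] → ·  [on edge]
    (0,8)@(1, 17): e=[0,-36,162] → ·  [on edge]
  covered (15 px):
    █ · · · · · · · · · · ·
    █ █ · · · · · · · · · ·
    █ █ █ · · · · · · · · ·
    · █ █ █ · · · · · · · ·
    · █ █ █ · · · · · · · ·
    · █ █ · · · · · · · · ·
    · █ · · · · · · · · · ·
    · · · · · · · · · · · ·
    · · · · · · · · · · · ·
    · · · · · · · · · · · ·
    · · · · · · · · · · · ·

Answer: 58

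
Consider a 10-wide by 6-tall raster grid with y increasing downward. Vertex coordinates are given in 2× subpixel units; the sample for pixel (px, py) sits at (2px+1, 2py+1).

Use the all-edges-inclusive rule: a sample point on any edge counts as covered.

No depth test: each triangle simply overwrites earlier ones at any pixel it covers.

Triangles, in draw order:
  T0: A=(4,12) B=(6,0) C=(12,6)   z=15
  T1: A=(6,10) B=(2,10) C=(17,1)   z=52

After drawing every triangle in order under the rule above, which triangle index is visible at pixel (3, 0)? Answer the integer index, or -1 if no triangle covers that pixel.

T0:
  2·area = 84
  edge (4, 12)→(6, 0): d=(2,-12) inclusive
  edge (6, 0)→(12, 6): d=(6,6) inclusive
  edge (12, 6)→(4, 12): d=(-8,6) inclusive
    (3,0)@(7, 1): e=[14,0,70] → X  [on edge]
    (4,0)@(9, 1): e=[38,-12,58] → .
    (3,1)@(7, 3): e=[18,12,54] → X
    (4,1)@(9, 3): e=[42,0,42] → X  [on edge]
    (5,1)@(11, 3): e=[66,-12,30] → .
    (3,2)@(7, 5): e=[22,24,38] → X
    (5,2)@(11, 5): e=[70,0,14] → X  [on edge]
    (6,2)@(13, 5): e=[94,-12,2] → .
    (2,3)@(5, 7): e=[2,48,34] → X
    (5,3)@(11, 7): e=[74,12,-2] → .
    (6,3)@(13, 7): e=[98,0,-14] → .  [on edge]
    (2,4)@(5, 9): e=[6,60,18] → X
    (7,4)@(15, 9): e=[126,0,-42] → .  [on edge]
    (8,5)@(17, 11): e=[154,0,-70] → .  [on edge]
  covered (12 px):
    . . . X . . . . . .
    . . . X X . . . . .
    . . . X X X . . . .
    . . X X X . . . . .
    . . X X . . . . . .
    . . X . . . . . . .
T1:
  2·area = 36
  edge (6, 10)→(2, 10): d=(-4,0) inclusive
  edge (2, 10)→(17, 1): d=(15,-9) inclusive
  edge (17, 1)→(6, 10): d=(-11,9) inclusive
    (8,0)@(17, 1): e=[36,0,0] → X  [on edge]
    (9,0)@(19, 1): e=[36,18,-18] → .
    (8,1)@(17, 3): e=[28,30,-22] → .
    (5,2)@(11, 5): e=[20,6,10] → X
    (6,2)@(13, 5): e=[20,24,-8] → .
    (3,3)@(7, 7): e=[12,0,24] → X  [on edge]
    (4,3)@(9, 7): e=[12,18,6] → X
    (5,3)@(11, 7): e=[12,36,-12] → .
    (2,4)@(5, 9): e=[4,12,20] → X
    (4,4)@(9, 9): e=[4,48,-16] → .
    (2,5)@(5, 11): e=[-4,42,-2] → .
    (3,5)@(7, 11): e=[-4,60,-20] → .
  covered (6 px):
    . . . . . . . . X .
    . . . . . . . . . .
    . . . . . X . . . .
    . . . X X . . . . .
    . . X X . . . . . .
    . . . . . . . . . .

Z-buffer (winner per pixel, '.' = empty):
  . . . 0 . . . . 1 .
  . . . 0 0 . . . . .
  . . . 0 0 1 . . . .
  . . 0 1 1 . . . . .
  . . 1 1 . . . . . .
  . . 0 . . . . . . .

Answer: 0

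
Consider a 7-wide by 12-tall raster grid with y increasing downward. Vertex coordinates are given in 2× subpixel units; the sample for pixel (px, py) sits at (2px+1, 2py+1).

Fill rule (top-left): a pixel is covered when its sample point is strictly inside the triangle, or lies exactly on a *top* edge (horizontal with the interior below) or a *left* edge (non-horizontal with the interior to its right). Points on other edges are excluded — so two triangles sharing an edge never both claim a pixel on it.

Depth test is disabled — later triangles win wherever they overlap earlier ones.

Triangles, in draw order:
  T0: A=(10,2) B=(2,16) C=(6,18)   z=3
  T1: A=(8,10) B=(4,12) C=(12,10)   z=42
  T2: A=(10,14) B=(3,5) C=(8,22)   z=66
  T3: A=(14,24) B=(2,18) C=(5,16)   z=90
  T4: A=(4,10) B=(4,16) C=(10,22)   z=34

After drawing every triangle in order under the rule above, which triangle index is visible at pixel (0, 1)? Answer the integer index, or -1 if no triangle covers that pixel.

T0:
  2·area = 72  (B↔C swapped to make it positive)
  edge (10, 2)→(6, 18): d=(-4,16) right/bottom  bias=-1
  edge (6, 18)→(2, 16): d=(-4,-2) top-left  bias=+0
  edge (2, 16)→(10, 2): d=(8,-14) top-left  bias=+0
    (4,2)@(9, 5): e=[4,58,10] → #
    (5,2)@(11, 5): e=[-28,62,38] → ·
    (4,3)@(9, 7): e=[-4,50,26] → ·
    (3,4)@(7, 9): e=[20,38,14] → #
    (4,4)@(9, 9): e=[-12,42,42] → ·
    (2,5)@(5, 11): e=[44,26,2] → #
    (4,5)@(9, 11): e=[-20,34,58] → ·
    (2,6)@(5, 13): e=[36,18,18] → #
    (4,6)@(9, 13): e=[-28,26,74] → ·
    (1,7)@(3, 15): e=[60,6,6] → #
    (3,7)@(7, 15): e=[-4,14,62] → ·
    (1,8)@(3, 17): e=[52,-2,22] → ·
  covered (9 px):
    · · · · · · ·
    · · · · · · ·
    · · · · # · ·
    · · · · · · ·
    · · · # · · ·
    · · # # · · ·
    · · # # · · ·
    · # # · · · ·
    · · # · · · ·
    · · · · · · ·
    · · · · · · ·
    · · · · · · ·
T1:
  2·area = 8  (B↔C swapped to make it positive)
  edge (8, 10)→(12, 10): d=(4,0) top-left  bias=+0
  edge (12, 10)→(4, 12): d=(-8,2) right/bottom  bias=-1
  edge (4, 12)→(8, 10): d=(4,-2) top-left  bias=+0
    (3,5)@(7, 11): e=[4,2,2] → #
    (4,5)@(9, 11): e=[4,-2,6] → ·
    (3,6)@(7, 13): e=[12,-14,10] → ·
  covered (1 px):
    · · · · · · ·
    · · · · · · ·
    · · · · · · ·
    · · · · · · ·
    · · · · · · ·
    · · · # · · ·
    · · · · · · ·
    · · · · · · ·
    · · · · · · ·
    · · · · · · ·
    · · · · · · ·
    · · · · · · ·
T2:
  2·area = 74  (B↔C swapped to make it positive)
  edge (10, 14)→(8, 22): d=(-2,8) right/bottom  bias=-1
  edge (8, 22)→(3, 5): d=(-5,-17) top-left  bias=+0
  edge (3, 5)→(10, 14): d=(7,9) right/bottom  bias=-1
    (1,2)@(3, 5): e=[74,0,0] → ·  [on edge]
    (2,4)@(5, 9): e=[50,14,10] → #
    (3,4)@(7, 9): e=[34,48,-8] → ·
    (2,5)@(5, 11): e=[46,4,24] → #
    (3,5)@(7, 11): e=[30,38,6] → #
    (4,5)@(9, 11): e=[14,72,-12] → ·
    (2,6)@(5, 13): e=[42,-6,38] → ·
    (3,6)@(7, 13): e=[26,28,20] → #
    (4,6)@(9, 13): e=[10,62,2] → #
    (5,6)@(11, 13): e=[-6,96,-16] → ·
    (3,7)@(7, 15): e=[22,18,34] → #
    (5,7)@(11, 15): e=[-10,86,-2] → ·
  covered (9 px):
    · · · · · · ·
    · · · · · · ·
    · · · · · · ·
    · · · · · · ·
    · · # · · · ·
    · · # # · · ·
    · · · # # · ·
    · · · # # · ·
    · · · # # · ·
    · · · · · · ·
    · · · · · · ·
    · · · · · · ·
T3:
  2·area = 42
  edge (14, 24)→(2, 18): d=(-12,-6) top-left  bias=+0
  edge (2, 18)→(5, 16): d=(3,-2) top-left  bias=+0
  edge (5, 16)→(14, 24): d=(9,8) right/bottom  bias=-1
    (2,8)@(5, 17): e=[30,3,9] → #
    (3,8)@(7, 17): e=[42,7,-7] → ·
    (2,9)@(5, 19): e=[6,9,27] → #
    (3,9)@(7, 19): e=[18,13,11] → #
    (4,9)@(9, 19): e=[30,17,-5] → ·
    (2,10)@(5, 21): e=[-18,15,45] → ·
    (3,10)@(7, 21): e=[-6,19,29] → ·
    (4,10)@(9, 21): e=[6,23,13] → #
    (5,10)@(11, 21): e=[18,27,-3] → ·
    (4,11)@(9, 23): e=[-18,29,31] → ·
  covered (4 px):
    · · · · · · ·
    · · · · · · ·
    · · · · · · ·
    · · · · · · ·
    · · · · · · ·
    · · · · · · ·
    · · · · · · ·
    · · · · · · ·
    · · # · · · ·
    · · # # · · ·
    · · · · # · ·
    · · · · · · ·
T4:
  2·area = 36  (B↔C swapped to make it positive)
  edge (4, 10)→(10, 22): d=(6,12) right/bottom  bias=-1
  edge (10, 22)→(4, 16): d=(-6,-6) top-left  bias=+0
  edge (4, 16)→(4, 10): d=(0,-6) top-left  bias=+0
    (0,6)@(1, 13): e=[54,0,-18] → ·  [on edge]
    (2,6)@(5, 13): e=[6,24,6] → #
    (3,6)@(7, 13): e=[-18,36,18] → ·
    (1,7)@(3, 15): e=[42,0,-6] → ·  [on edge]
    (2,7)@(5, 15): e=[18,12,6] → #
    (3,7)@(7, 15): e=[-6,24,18] → ·
    (2,8)@(5, 17): e=[30,0,6] → #  [on edge]
    (3,8)@(7, 17): e=[6,12,18] → #
    (4,8)@(9, 17): e=[-18,24,30] → ·
    (2,9)@(5, 19): e=[42,-12,6] → ·
    (3,9)@(7, 19): e=[18,0,18] → #  [on edge]
    (4,9)@(9, 19): e=[-6,12,30] → ·
    (4,10)@(9, 21): e=[6,0,30] → #  [on edge]
    (5,11)@(11, 23): e=[-6,0,42] → ·  [on edge]
  covered (6 px):
    · · · · · · ·
    · · · · · · ·
    · · · · · · ·
    · · · · · · ·
    · · · · · · ·
    · · · · · · ·
    · · # · · · ·
    · · # · · · ·
    · · # # · · ·
    · · · # · · ·
    · · · · # · ·
    · · · · · · ·

Z-buffer (winner per pixel, '.' = empty):
  . . . . . . .
  . . . . . . .
  . . . . 0 . .
  . . . . . . .
  . . 2 0 . . .
  . . 2 2 . . .
  . . 4 2 2 . .
  . 0 4 2 2 . .
  . . 4 4 2 . .
  . . 3 4 . . .
  . . . . 4 . .
  . . . . . . .

Result: -1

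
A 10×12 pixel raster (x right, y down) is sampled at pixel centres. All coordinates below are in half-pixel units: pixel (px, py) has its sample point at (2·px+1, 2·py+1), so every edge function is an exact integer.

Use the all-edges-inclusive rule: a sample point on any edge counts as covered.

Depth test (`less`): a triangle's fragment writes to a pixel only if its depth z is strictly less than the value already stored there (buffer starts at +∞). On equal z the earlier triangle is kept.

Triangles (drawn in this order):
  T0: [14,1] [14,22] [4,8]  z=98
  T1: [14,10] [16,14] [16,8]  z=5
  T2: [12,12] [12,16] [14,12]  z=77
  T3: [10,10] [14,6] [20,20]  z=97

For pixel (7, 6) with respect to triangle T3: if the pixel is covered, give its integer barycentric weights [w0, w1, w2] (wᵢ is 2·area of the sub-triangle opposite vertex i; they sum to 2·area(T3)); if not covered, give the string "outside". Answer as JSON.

T0:
  2·area = 210
  edge (14, 1)→(14, 22): d=(0,21) inclusive
  edge (14, 22)→(4, 8): d=(-10,-14) inclusive
  edge (4, 8)→(14, 1): d=(10,-7) inclusive
    (6,1)@(13, 3): e=[21,176,13] → #
    (7,1)@(15, 3): e=[-21,204,27] → ·
    (4,2)@(9, 5): e=[105,100,5] → #
    (5,2)@(11, 5): e=[63,128,19] → #
    (7,2)@(15, 5): e=[-21,184,47] → ·
    (3,3)@(7, 7): e=[147,52,11] → #
    (7,3)@(15, 7): e=[-21,164,67] → ·
    (2,4)@(5, 9): e=[189,4,17] → #
    (7,4)@(15, 9): e=[-21,144,87] → ·
    (2,5)@(5, 11): e=[189,-16,37] → ·
    (3,5)@(7, 11): e=[147,12,51] → #
    (7,5)@(15, 11): e=[-21,124,107] → ·
    (4,7)@(9, 15): e=[105,0,105] → #  [on edge]
  covered (26 px):
    · · · · · · · · · ·
    · · · · · · # · · ·
    · · · · # # # · · ·
    · · · # # # # · · ·
    · · # # # # # · · ·
    · · · # # # # · · ·
    · · · · # # # · · ·
    · · · · # # # · · ·
    · · · · · # # · · ·
    · · · · · · # · · ·
    · · · · · · · · · ·
    · · · · · · · · · ·
T1:
  2·area = 12  (B↔C swapped to make it positive)
  edge (14, 10)→(16, 8): d=(2,-2) inclusive
  edge (16, 8)→(16, 14): d=(0,6) inclusive
  edge (16, 14)→(14, 10): d=(-2,-4) inclusive
    (9,2)@(19, 5): e=[0,-18,30] → ·  [on edge]
    (8,3)@(17, 7): e=[0,-6,18] → ·  [on edge]
    (7,4)@(15, 9): e=[0,6,6] → #  [on edge]
    (8,4)@(17, 9): e=[4,-6,14] → ·
    (6,5)@(13, 11): e=[0,18,-6] → ·  [on edge]
    (7,5)@(15, 11): e=[4,6,2] → #
    (8,5)@(17, 11): e=[8,-6,10] → ·
    (5,6)@(11, 13): e=[0,30,-18] → ·  [on edge]
    (7,6)@(15, 13): e=[8,6,-2] → ·
    (4,7)@(9, 15): e=[0,42,-30] → ·  [on edge]
    (3,8)@(7, 17): e=[0,54,-42] → ·  [on edge]
    (2,9)@(5, 19): e=[0,66,-54] → ·  [on edge]
    (1,10)@(3, 21): e=[0,78,-66] → ·  [on edge]
    (0,11)@(1, 23): e=[0,90,-78] → ·  [on edge]
  covered (2 px):
    · · · · · · · · · ·
    · · · · · · · · · ·
    · · · · · · · · · ·
    · · · · · · · · · ·
    · · · · · · · # · ·
    · · · · · · · # · ·
    · · · · · · · · · ·
    · · · · · · · · · ·
    · · · · · · · · · ·
    · · · · · · · · · ·
    · · · · · · · · · ·
    · · · · · · · · · ·
T2:
  2·area = 8  (B↔C swapped to make it positive)
  edge (12, 12)→(14, 12): d=(2,0) inclusive
  edge (14, 12)→(12, 16): d=(-2,4) inclusive
  edge (12, 16)→(12, 12): d=(0,-4) inclusive
    (6,6)@(13, 13): e=[2,2,4] → #
    (7,6)@(15, 13): e=[2,-6,12] → ·
    (6,7)@(13, 15): e=[6,-2,4] → ·
  covered (1 px):
    · · · · · · · · · ·
    · · · · · · · · · ·
    · · · · · · · · · ·
    · · · · · · · · · ·
    · · · · · · · · · ·
    · · · · · · · · · ·
    · · · · · · # · · ·
    · · · · · · · · · ·
    · · · · · · · · · ·
    · · · · · · · · · ·
    · · · · · · · · · ·
    · · · · · · · · · ·
T3:
  2·area = 80
  edge (10, 10)→(14, 6): d=(4,-4) inclusive
  edge (14, 6)→(20, 20): d=(6,14) inclusive
  edge (20, 20)→(10, 10): d=(-10,-10) inclusive
    (0,0)@(1, 1): e=[-72,152,0] → ·  [on edge]
    (9,0)@(19, 1): e=[0,-100,180] → ·  [on edge]
    (1,1)@(3, 3): e=[-56,136,0] → ·  [on edge]
    (8,1)@(17, 3): e=[0,-60,140] → ·  [on edge]
    (2,2)@(5, 5): e=[-40,120,0] → ·  [on edge]
    (7,2)@(15, 5): e=[0,-20,100] → ·  [on edge]
    (3,3)@(7, 7): e=[-24,104,0] → ·  [on edge]
    (6,3)@(13, 7): e=[0,20,60] → #  [on edge]
    (7,3)@(15, 7): e=[8,-8,80] → ·
    (4,4)@(9, 9): e=[-8,88,0] → ·  [on edge]
    (5,4)@(11, 9): e=[0,60,20] → #  [on edge]
    (7,4)@(15, 9): e=[16,4,60] → #
    (4,5)@(9, 11): e=[0,100,-20] → ·  [on edge]
    (5,5)@(11, 11): e=[8,72,0] → #  [on edge]
    (3,6)@(7, 13): e=[0,140,-60] → ·  [on edge]
    (6,6)@(13, 13): e=[24,56,0] → #  [on edge]
    (8,6)@(17, 13): e=[40,0,40] → #  [on edge]
    (2,7)@(5, 15): e=[0,180,-100] → ·  [on edge]
    (7,7)@(15, 15): e=[40,40,0] → #  [on edge]
    (1,8)@(3, 17): e=[0,220,-140] → ·  [on edge]
    (8,8)@(17, 17): e=[56,24,0] → #  [on edge]
    (0,9)@(1, 19): e=[0,260,-180] → ·  [on edge]
    (9,9)@(19, 19): e=[72,8,0] → #  [on edge]
  covered (14 px):
    · · · · · · · · · ·
    · · · · · · · · · ·
    · · · · · · · · · ·
    · · · · · · # · · ·
    · · · · · # # # · ·
    · · · · · # # # · ·
    · · · · · · # # # ·
    · · · · · · · # # ·
    · · · · · · · · # ·
    · · · · · · · · · #
    · · · · · · · · · ·
    · · · · · · · · · ·

Result: [28,20,32]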